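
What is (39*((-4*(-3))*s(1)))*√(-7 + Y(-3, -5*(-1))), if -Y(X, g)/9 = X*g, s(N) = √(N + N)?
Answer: 7488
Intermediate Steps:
s(N) = √2*√N (s(N) = √(2*N) = √2*√N)
Y(X, g) = -9*X*g
(39*((-4*(-3))*s(1)))*√(-7 + Y(-3, -5*(-1))) = (39*((-4*(-3))*(√2*√1)))*√(-7 - 9*(-3)*(-5*(-1))) = (39*(12*(√2*1)))*√(-7 - 9*(-3)*5) = (39*(12*√2))*√(-7 + 135) = (468*√2)*√128 = (468*√2)*(8*√2) = 7488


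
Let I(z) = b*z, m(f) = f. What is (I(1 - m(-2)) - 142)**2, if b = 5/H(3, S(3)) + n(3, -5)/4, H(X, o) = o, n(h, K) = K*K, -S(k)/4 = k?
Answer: 62001/4 ≈ 15500.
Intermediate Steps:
S(k) = -4*k
n(h, K) = K**2
b = 35/6 (b = 5/((-4*3)) + (-5)**2/4 = 5/(-12) + 25*(1/4) = 5*(-1/12) + 25/4 = -5/12 + 25/4 = 35/6 ≈ 5.8333)
I(z) = 35*z/6
(I(1 - m(-2)) - 142)**2 = (35*(1 - 1*(-2))/6 - 142)**2 = (35*(1 + 2)/6 - 142)**2 = ((35/6)*3 - 142)**2 = (35/2 - 142)**2 = (-249/2)**2 = 62001/4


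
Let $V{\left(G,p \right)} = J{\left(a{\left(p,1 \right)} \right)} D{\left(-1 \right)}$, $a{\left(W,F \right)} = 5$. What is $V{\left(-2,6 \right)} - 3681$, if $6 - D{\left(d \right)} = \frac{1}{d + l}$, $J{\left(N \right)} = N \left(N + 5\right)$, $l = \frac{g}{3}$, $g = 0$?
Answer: $-3331$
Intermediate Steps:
$l = 0$ ($l = \frac{0}{3} = 0 \cdot \frac{1}{3} = 0$)
$J{\left(N \right)} = N \left(5 + N\right)$
$D{\left(d \right)} = 6 - \frac{1}{d}$ ($D{\left(d \right)} = 6 - \frac{1}{d + 0} = 6 - \frac{1}{d}$)
$V{\left(G,p \right)} = 350$ ($V{\left(G,p \right)} = 5 \left(5 + 5\right) \left(6 - \frac{1}{-1}\right) = 5 \cdot 10 \left(6 - -1\right) = 50 \left(6 + 1\right) = 50 \cdot 7 = 350$)
$V{\left(-2,6 \right)} - 3681 = 350 - 3681 = -3331$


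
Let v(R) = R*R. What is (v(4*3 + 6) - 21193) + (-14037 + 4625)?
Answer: -30281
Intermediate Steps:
v(R) = R²
(v(4*3 + 6) - 21193) + (-14037 + 4625) = ((4*3 + 6)² - 21193) + (-14037 + 4625) = ((12 + 6)² - 21193) - 9412 = (18² - 21193) - 9412 = (324 - 21193) - 9412 = -20869 - 9412 = -30281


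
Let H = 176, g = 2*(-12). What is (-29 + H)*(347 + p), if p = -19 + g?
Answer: 44688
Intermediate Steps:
g = -24
p = -43 (p = -19 - 24 = -43)
(-29 + H)*(347 + p) = (-29 + 176)*(347 - 43) = 147*304 = 44688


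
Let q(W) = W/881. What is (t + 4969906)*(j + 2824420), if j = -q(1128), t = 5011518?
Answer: 24836906019718208/881 ≈ 2.8192e+13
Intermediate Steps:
q(W) = W/881 (q(W) = W*(1/881) = W/881)
j = -1128/881 ≈ -1.2804
(t + 4969906)*(j + 2824420) = (5011518 + 4969906)*(-1128/881 + 2824420) = 9981424*(2488312892/881) = 24836906019718208/881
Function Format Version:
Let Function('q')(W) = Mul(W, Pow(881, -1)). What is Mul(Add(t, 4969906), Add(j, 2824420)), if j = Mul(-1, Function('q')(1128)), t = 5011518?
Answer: Rational(24836906019718208, 881) ≈ 2.8192e+13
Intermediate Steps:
Function('q')(W) = Mul(Rational(1, 881), W) (Function('q')(W) = Mul(W, Rational(1, 881)) = Mul(Rational(1, 881), W))
j = Rational(-1128, 881) (j = Mul(-1, Mul(Rational(1, 881), 1128)) = Mul(-1, Rational(1128, 881)) = Rational(-1128, 881) ≈ -1.2804)
Mul(Add(t, 4969906), Add(j, 2824420)) = Mul(Add(5011518, 4969906), Add(Rational(-1128, 881), 2824420)) = Mul(9981424, Rational(2488312892, 881)) = Rational(24836906019718208, 881)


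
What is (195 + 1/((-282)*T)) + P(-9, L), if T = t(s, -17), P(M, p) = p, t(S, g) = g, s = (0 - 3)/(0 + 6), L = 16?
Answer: 1011535/4794 ≈ 211.00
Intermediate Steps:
s = -1/2 (s = -3/6 = -3*1/6 = -1/2 ≈ -0.50000)
T = -17
(195 + 1/((-282)*T)) + P(-9, L) = (195 + 1/(-282*(-17))) + 16 = (195 - 1/282*(-1/17)) + 16 = (195 + 1/4794) + 16 = 934831/4794 + 16 = 1011535/4794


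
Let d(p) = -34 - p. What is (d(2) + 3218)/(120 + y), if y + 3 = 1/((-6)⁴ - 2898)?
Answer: 5097564/187433 ≈ 27.197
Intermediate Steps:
y = -4807/1602 (y = -3 + 1/((-6)⁴ - 2898) = -3 + 1/(1296 - 2898) = -3 + 1/(-1602) = -3 - 1/1602 = -4807/1602 ≈ -3.0006)
(d(2) + 3218)/(120 + y) = ((-34 - 1*2) + 3218)/(120 - 4807/1602) = ((-34 - 2) + 3218)/(187433/1602) = (-36 + 3218)*(1602/187433) = 3182*(1602/187433) = 5097564/187433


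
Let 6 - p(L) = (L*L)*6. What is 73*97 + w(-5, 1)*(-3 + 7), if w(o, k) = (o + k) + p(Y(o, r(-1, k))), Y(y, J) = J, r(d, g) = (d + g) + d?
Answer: 7065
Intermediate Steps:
r(d, g) = g + 2*d
p(L) = 6 - 6*L² (p(L) = 6 - L*L*6 = 6 - L²*6 = 6 - 6*L²)
w(o, k) = 6 + k + o - 6*(-2 + k)² (w(o, k) = (o + k) + (6 - 6*(k + 2*(-1))²) = (k + o) + (6 - 6*(k - 2)²) = (k + o) + (6 - 6*(-2 + k)²) = 6 + k + o - 6*(-2 + k)²)
73*97 + w(-5, 1)*(-3 + 7) = 73*97 + (6 + 1 - 5 - 6*(-2 + 1)²)*(-3 + 7) = 7081 + (6 + 1 - 5 - 6*(-1)²)*4 = 7081 + (6 + 1 - 5 - 6*1)*4 = 7081 + (6 + 1 - 5 - 6)*4 = 7081 - 4*4 = 7081 - 16 = 7065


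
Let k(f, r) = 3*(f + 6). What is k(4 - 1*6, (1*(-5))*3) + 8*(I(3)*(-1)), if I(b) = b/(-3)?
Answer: 20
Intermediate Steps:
I(b) = -b/3 (I(b) = b*(-1/3) = -b/3)
k(f, r) = 18 + 3*f (k(f, r) = 3*(6 + f) = 18 + 3*f)
k(4 - 1*6, (1*(-5))*3) + 8*(I(3)*(-1)) = (18 + 3*(4 - 1*6)) + 8*(-1/3*3*(-1)) = (18 + 3*(4 - 6)) + 8*(-1*(-1)) = (18 + 3*(-2)) + 8*1 = (18 - 6) + 8 = 12 + 8 = 20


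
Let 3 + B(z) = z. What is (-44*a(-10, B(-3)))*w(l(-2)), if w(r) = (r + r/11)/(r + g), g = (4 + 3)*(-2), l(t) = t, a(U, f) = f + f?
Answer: 72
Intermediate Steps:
B(z) = -3 + z
a(U, f) = 2*f
g = -14 (g = 7*(-2) = -14)
w(r) = 12*r/(11*(-14 + r)) (w(r) = (r + r/11)/(r - 14) = (r + r*(1/11))/(-14 + r) = (r + r/11)/(-14 + r) = (12*r/11)/(-14 + r) = 12*r/(11*(-14 + r)))
(-44*a(-10, B(-3)))*w(l(-2)) = (-88*(-3 - 3))*((12/11)*(-2)/(-14 - 2)) = (-88*(-6))*((12/11)*(-2)/(-16)) = (-44*(-12))*((12/11)*(-2)*(-1/16)) = 528*(3/22) = 72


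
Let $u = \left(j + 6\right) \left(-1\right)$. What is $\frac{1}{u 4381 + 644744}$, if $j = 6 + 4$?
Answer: $\frac{1}{574648} \approx 1.7402 \cdot 10^{-6}$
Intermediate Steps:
$j = 10$
$u = -16$ ($u = \left(10 + 6\right) \left(-1\right) = 16 \left(-1\right) = -16$)
$\frac{1}{u 4381 + 644744} = \frac{1}{\left(-16\right) 4381 + 644744} = \frac{1}{-70096 + 644744} = \frac{1}{574648}$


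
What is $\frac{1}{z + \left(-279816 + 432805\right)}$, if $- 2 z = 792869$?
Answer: $- \frac{2}{486891} \approx -4.1077 \cdot 10^{-6}$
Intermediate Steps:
$z = - \frac{792869}{2}$ ($z = \left(- \frac{1}{2}\right) 792869 = - \frac{792869}{2} \approx -3.9643 \cdot 10^{5}$)
$\frac{1}{z + \left(-279816 + 432805\right)} = \frac{1}{- \frac{792869}{2} + \left(-279816 + 432805\right)} = \frac{1}{- \frac{792869}{2} + 152989} = \frac{1}{- \frac{486891}{2}} = - \frac{2}{486891}$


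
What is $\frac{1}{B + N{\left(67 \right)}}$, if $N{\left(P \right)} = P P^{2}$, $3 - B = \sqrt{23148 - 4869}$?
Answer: $\frac{300766}{90460168477} + \frac{3 \sqrt{2031}}{90460168477} \approx 3.3263 \cdot 10^{-6}$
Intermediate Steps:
$B = 3 - 3 \sqrt{2031}$ ($B = 3 - \sqrt{23148 - 4869} = 3 - \sqrt{18279} = 3 - 3 \sqrt{2031} \approx -132.2$)
$N{\left(P \right)} = P^{3}$
$\frac{1}{B + N{\left(67 \right)}} = \frac{1}{\left(3 - 3 \sqrt{2031}\right) + 67^{3}} = \frac{1}{\left(3 - 3 \sqrt{2031}\right) + 300763} = \frac{1}{300766 - 3 \sqrt{2031}}$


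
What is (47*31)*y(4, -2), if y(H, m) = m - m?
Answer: 0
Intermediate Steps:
y(H, m) = 0
(47*31)*y(4, -2) = (47*31)*0 = 1457*0 = 0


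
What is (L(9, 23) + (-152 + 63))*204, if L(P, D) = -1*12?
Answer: -20604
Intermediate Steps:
L(P, D) = -12
(L(9, 23) + (-152 + 63))*204 = (-12 + (-152 + 63))*204 = (-12 - 89)*204 = -101*204 = -20604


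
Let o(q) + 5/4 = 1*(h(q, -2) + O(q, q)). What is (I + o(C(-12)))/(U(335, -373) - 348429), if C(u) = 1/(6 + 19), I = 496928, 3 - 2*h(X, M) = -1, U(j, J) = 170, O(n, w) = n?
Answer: -49692879/34825900 ≈ -1.4269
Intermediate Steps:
h(X, M) = 2 (h(X, M) = 3/2 - 1/2*(-1) = 3/2 + 1/2 = 2)
C(u) = 1/25
o(q) = 3/4 + q (o(q) = -5/4 + 1*(2 + q) = -5/4 + (2 + q) = 3/4 + q)
(I + o(C(-12)))/(U(335, -373) - 348429) = (496928 + (3/4 + 1/25))/(170 - 348429) = (496928 + 79/100)/(-348259) = (49692879/100)*(-1/348259) = -49692879/34825900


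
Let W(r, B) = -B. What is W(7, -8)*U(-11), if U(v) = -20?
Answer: -160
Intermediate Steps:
W(7, -8)*U(-11) = -1*(-8)*(-20) = 8*(-20) = -160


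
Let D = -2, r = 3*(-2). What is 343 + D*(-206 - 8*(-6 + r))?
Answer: 563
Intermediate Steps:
r = -6
343 + D*(-206 - 8*(-6 + r)) = 343 - 2*(-206 - 8*(-6 - 6)) = 343 - 2*(-206 - 8*(-12)) = 343 - 2*(-206 - 1*(-96)) = 343 - 2*(-206 + 96) = 343 - 2*(-110) = 343 + 220 = 563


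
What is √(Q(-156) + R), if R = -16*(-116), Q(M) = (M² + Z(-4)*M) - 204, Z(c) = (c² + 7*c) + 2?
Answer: 2*√6887 ≈ 165.98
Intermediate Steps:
Z(c) = 2 + c² + 7*c
Q(M) = -204 + M² - 10*M (Q(M) = (M² + (2 + (-4)² + 7*(-4))*M) - 204 = (M² + (2 + 16 - 28)*M) - 204 = (M² - 10*M) - 204 = -204 + M² - 10*M)
R = 1856
√(Q(-156) + R) = √((-204 + (-156)² - 10*(-156)) + 1856) = √((-204 + 24336 + 1560) + 1856) = √(25692 + 1856) = √27548 = 2*√6887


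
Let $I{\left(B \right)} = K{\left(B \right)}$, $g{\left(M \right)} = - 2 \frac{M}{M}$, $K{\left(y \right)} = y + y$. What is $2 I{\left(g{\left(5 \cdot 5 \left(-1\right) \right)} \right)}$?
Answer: $-8$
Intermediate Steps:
$K{\left(y \right)} = 2 y$
$g{\left(M \right)} = -2$ ($g{\left(M \right)} = \left(-2\right) 1 = -2$)
$I{\left(B \right)} = 2 B$
$2 I{\left(g{\left(5 \cdot 5 \left(-1\right) \right)} \right)} = 2 \cdot 2 \left(-2\right) = 2 \left(-4\right) = -8$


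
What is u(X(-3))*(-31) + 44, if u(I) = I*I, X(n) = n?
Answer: -235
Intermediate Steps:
u(I) = I²
u(X(-3))*(-31) + 44 = (-3)²*(-31) + 44 = 9*(-31) + 44 = -279 + 44 = -235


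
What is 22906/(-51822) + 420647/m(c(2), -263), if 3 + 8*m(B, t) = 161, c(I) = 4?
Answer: 43596632881/2046969 ≈ 21298.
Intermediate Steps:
m(B, t) = 79/4 (m(B, t) = -3/8 + (1/8)*161 = -3/8 + 161/8 = 79/4)
22906/(-51822) + 420647/m(c(2), -263) = 22906/(-51822) + 420647/(79/4) = 22906*(-1/51822) + 420647*(4/79) = -11453/25911 + 1682588/79 = 43596632881/2046969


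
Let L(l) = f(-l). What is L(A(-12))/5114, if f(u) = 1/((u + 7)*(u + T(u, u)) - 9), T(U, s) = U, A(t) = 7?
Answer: -1/46026 ≈ -2.1727e-5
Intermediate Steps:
f(u) = 1/(-9 + 2*u*(7 + u)) (f(u) = 1/((u + 7)*(u + u) - 9) = 1/((7 + u)*(2*u) - 9) = 1/(2*u*(7 + u) - 9) = 1/(-9 + 2*u*(7 + u)))
L(l) = 1/(-9 - 14*l + 2*l²) (L(l) = 1/(-9 + 2*(-l)² + 14*(-l)) = 1/(-9 + 2*l² - 14*l) = 1/(-9 - 14*l + 2*l²))
L(A(-12))/5114 = 1/(-9 - 14*7 + 2*7²*5114) = (1/5114)/(-9 - 98 + 2*49) = (1/5114)/(-9 - 98 + 98) = (1/5114)/(-9) = -⅑*1/5114 = -1/46026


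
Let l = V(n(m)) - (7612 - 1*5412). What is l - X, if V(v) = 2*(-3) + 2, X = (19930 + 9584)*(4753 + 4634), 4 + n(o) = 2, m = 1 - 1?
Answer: -277050122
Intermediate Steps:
m = 0
n(o) = -2 (n(o) = -4 + 2 = -2)
X = 277047918 (X = 29514*9387 = 277047918)
V(v) = -4 (V(v) = -6 + 2 = -4)
l = -2204 (l = -4 - (7612 - 1*5412) = -4 - (7612 - 5412) = -4 - 1*2200 = -4 - 2200 = -2204)
l - X = -2204 - 1*277047918 = -2204 - 277047918 = -277050122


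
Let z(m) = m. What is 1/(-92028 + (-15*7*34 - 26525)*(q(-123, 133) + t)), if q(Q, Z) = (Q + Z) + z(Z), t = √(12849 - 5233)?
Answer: -4395613/12423533711369 + 240760*√119/12423533711369 ≈ -1.4241e-7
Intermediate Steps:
t = 8*√119 (t = √7616 = 8*√119 ≈ 87.270)
q(Q, Z) = Q + 2*Z (q(Q, Z) = (Q + Z) + Z = Q + 2*Z)
1/(-92028 + (-15*7*34 - 26525)*(q(-123, 133) + t)) = 1/(-92028 + (-15*7*34 - 26525)*((-123 + 2*133) + 8*√119)) = 1/(-92028 + (-105*34 - 26525)*((-123 + 266) + 8*√119)) = 1/(-92028 + (-3570 - 26525)*(143 + 8*√119)) = 1/(-92028 - 30095*(143 + 8*√119)) = 1/(-92028 + (-4303585 - 240760*√119)) = 1/(-4395613 - 240760*√119)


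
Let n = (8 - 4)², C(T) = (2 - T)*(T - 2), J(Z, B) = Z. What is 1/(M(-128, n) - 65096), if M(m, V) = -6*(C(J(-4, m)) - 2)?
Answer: -1/64868 ≈ -1.5416e-5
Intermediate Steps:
C(T) = (-2 + T)*(2 - T) (C(T) = (2 - T)*(-2 + T) = (-2 + T)*(2 - T))
n = 16 (n = 4² = 16)
M(m, V) = 228 (M(m, V) = -6*((-4 - 1*(-4)² + 4*(-4)) - 2) = -6*((-4 - 1*16 - 16) - 2) = -6*((-4 - 16 - 16) - 2) = -6*(-36 - 2) = -6*(-38) = 228)
1/(M(-128, n) - 65096) = 1/(228 - 65096) = 1/(-64868) = -1/64868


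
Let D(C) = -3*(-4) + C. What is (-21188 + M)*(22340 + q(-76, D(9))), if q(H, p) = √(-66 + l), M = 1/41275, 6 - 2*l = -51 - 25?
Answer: -3907421035132/8255 - 874534699*I/8255 ≈ -4.7334e+8 - 1.0594e+5*I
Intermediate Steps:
D(C) = 12 + C
l = 41 (l = 3 - (-51 - 25)/2 = 3 - ½*(-76) = 3 + 38 = 41)
M = 1/41275 ≈ 2.4228e-5
q(H, p) = 5*I (q(H, p) = √(-66 + 41) = √(-25) = 5*I)
(-21188 + M)*(22340 + q(-76, D(9))) = (-21188 + 1/41275)*(22340 + 5*I) = -874534699*(22340 + 5*I)/41275 = -3907421035132/8255 - 874534699*I/8255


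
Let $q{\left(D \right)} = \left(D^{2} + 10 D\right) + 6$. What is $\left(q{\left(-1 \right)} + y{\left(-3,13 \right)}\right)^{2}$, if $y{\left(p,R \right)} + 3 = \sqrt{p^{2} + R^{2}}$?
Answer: $\left(6 - \sqrt{178}\right)^{2} \approx 53.9$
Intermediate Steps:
$y{\left(p,R \right)} = -3 + \sqrt{R^{2} + p^{2}}$ ($y{\left(p,R \right)} = -3 + \sqrt{p^{2} + R^{2}} = -3 + \sqrt{R^{2} + p^{2}}$)
$q{\left(D \right)} = 6 + D^{2} + 10 D$
$\left(q{\left(-1 \right)} + y{\left(-3,13 \right)}\right)^{2} = \left(\left(6 + \left(-1\right)^{2} + 10 \left(-1\right)\right) - \left(3 - \sqrt{13^{2} + \left(-3\right)^{2}}\right)\right)^{2} = \left(\left(6 + 1 - 10\right) - \left(3 - \sqrt{169 + 9}\right)\right)^{2} = \left(-3 - \left(3 - \sqrt{178}\right)\right)^{2} = \left(-6 + \sqrt{178}\right)^{2}$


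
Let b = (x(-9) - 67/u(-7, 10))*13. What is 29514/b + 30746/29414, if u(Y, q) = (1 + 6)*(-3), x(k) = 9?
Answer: 4583235851/24472448 ≈ 187.28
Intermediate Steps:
u(Y, q) = -21 (u(Y, q) = 7*(-3) = -21)
b = 3328/21 (b = (9 - 67/(-21))*13 = (9 - 67*(-1/21))*13 = (9 + 67/21)*13 = (256/21)*13 = 3328/21 ≈ 158.48)
29514/b + 30746/29414 = 29514/(3328/21) + 30746/29414 = 29514*(21/3328) + 30746*(1/29414) = 309897/1664 + 15373/14707 = 4583235851/24472448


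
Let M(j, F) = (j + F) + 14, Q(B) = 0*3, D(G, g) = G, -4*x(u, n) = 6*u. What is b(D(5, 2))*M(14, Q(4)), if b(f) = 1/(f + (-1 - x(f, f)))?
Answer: 56/23 ≈ 2.4348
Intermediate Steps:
x(u, n) = -3*u/2
Q(B) = 0
M(j, F) = 14 + F + j (M(j, F) = (F + j) + 14 = 14 + F + j)
b(f) = 1/(-1 + 5*f/2) (b(f) = 1/(f + (-1 - (-3)*f/2)) = 1/(f + (-1 + 3*f/2)) = 1/(-1 + 5*f/2))
b(D(5, 2))*M(14, Q(4)) = (2/(-2 + 5*5))*(14 + 0 + 14) = (2/(-2 + 25))*28 = (2/23)*28 = 56/23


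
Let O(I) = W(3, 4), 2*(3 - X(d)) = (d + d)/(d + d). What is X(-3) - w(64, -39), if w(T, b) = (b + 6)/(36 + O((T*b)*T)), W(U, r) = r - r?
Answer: 41/12 ≈ 3.4167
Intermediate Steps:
W(U, r) = 0
X(d) = 5/2 (X(d) = 3 - (d + d)/(2*(d + d)) = 3 - 2*d/(2*(2*d)) = 3 - 2*d*1/(2*d)/2 = 3 - ½*1 = 3 - ½ = 5/2)
O(I) = 0
w(T, b) = ⅙ + b/36 (w(T, b) = (b + 6)/(36 + 0) = (6 + b)/36 = (6 + b)*(1/36) = ⅙ + b/36)
X(-3) - w(64, -39) = 5/2 - (⅙ + (1/36)*(-39)) = 5/2 - (⅙ - 13/12) = 5/2 - 1*(-11/12) = 5/2 + 11/12 = 41/12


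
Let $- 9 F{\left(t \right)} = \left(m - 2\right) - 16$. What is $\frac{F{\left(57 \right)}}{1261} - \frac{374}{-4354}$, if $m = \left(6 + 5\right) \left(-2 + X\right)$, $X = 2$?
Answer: $\frac{240161}{2745197} \approx 0.087484$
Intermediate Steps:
$m = 0$ ($m = \left(6 + 5\right) \left(-2 + 2\right) = 11 \cdot 0 = 0$)
$F{\left(t \right)} = 2$ ($F{\left(t \right)} = - \frac{\left(0 - 2\right) - 16}{9} = - \frac{-2 - 16}{9} = \left(- \frac{1}{9}\right) \left(-18\right) = 2$)
$\frac{F{\left(57 \right)}}{1261} - \frac{374}{-4354} = \frac{2}{1261} - \frac{374}{-4354} = 2 \cdot \frac{1}{1261} - - \frac{187}{2177} = \frac{2}{1261} + \frac{187}{2177} = \frac{240161}{2745197}$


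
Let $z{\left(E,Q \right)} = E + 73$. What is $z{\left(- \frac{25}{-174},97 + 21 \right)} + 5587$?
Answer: $\frac{984865}{174} \approx 5660.1$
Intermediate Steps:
$z{\left(E,Q \right)} = 73 + E$
$z{\left(- \frac{25}{-174},97 + 21 \right)} + 5587 = \left(73 - \frac{25}{-174}\right) + 5587 = \left(73 - - \frac{25}{174}\right) + 5587 = \left(73 + \frac{25}{174}\right) + 5587 = \frac{12727}{174} + 5587 = \frac{984865}{174}$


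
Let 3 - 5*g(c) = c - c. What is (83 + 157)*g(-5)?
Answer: 144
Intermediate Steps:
g(c) = 3/5 (g(c) = 3/5 - (c - c)/5 = 3/5 - 1/5*0 = 3/5 + 0 = 3/5)
(83 + 157)*g(-5) = (83 + 157)*(3/5) = 240*(3/5) = 144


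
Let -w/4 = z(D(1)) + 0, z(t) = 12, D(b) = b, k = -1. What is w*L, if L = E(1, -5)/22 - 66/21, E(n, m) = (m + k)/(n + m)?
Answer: 11364/77 ≈ 147.58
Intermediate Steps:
E(n, m) = (-1 + m)/(m + n) (E(n, m) = (m - 1)/(n + m) = (-1 + m)/(m + n))
w = -48 (w = -4*(12 + 0) = -4*12 = -48)
L = -947/308 (L = ((-1 - 5)/(-5 + 1))/22 - 66/21 = (-6/(-4))*(1/22) - 66*1/21 = -¼*(-6)*(1/22) - 22/7 = (3/2)*(1/22) - 22/7 = 3/44 - 22/7 = -947/308 ≈ -3.0747)
w*L = -48*(-947/308) = 11364/77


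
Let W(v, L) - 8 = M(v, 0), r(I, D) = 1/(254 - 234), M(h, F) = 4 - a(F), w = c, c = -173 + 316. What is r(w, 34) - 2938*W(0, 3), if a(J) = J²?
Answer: -705119/20 ≈ -35256.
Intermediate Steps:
c = 143
w = 143
M(h, F) = 4 - F²
r(I, D) = 1/20
W(v, L) = 12 (W(v, L) = 8 + (4 - 1*0²) = 8 + (4 - 1*0) = 8 + (4 + 0) = 8 + 4 = 12)
r(w, 34) - 2938*W(0, 3) = 1/20 - 2938*12 = 1/20 - 1*35256 = 1/20 - 35256 = -705119/20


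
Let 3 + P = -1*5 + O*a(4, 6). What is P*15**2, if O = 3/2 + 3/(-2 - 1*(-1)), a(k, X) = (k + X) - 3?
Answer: -8325/2 ≈ -4162.5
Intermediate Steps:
a(k, X) = -3 + X + k (a(k, X) = (X + k) - 3 = -3 + X + k)
O = -3/2 (O = 3*(1/2) + 3/(-2 + 1) = 3/2 + 3/(-1) = 3/2 + 3*(-1) = 3/2 - 3 = -3/2 ≈ -1.5000)
P = -37/2 (P = -3 + (-1*5 - 3*(-3 + 6 + 4)/2) = -3 + (-5 - 3/2*7) = -3 + (-5 - 21/2) = -3 - 31/2 = -37/2 ≈ -18.500)
P*15**2 = -37/2*15**2 = -37/2*225 = -8325/2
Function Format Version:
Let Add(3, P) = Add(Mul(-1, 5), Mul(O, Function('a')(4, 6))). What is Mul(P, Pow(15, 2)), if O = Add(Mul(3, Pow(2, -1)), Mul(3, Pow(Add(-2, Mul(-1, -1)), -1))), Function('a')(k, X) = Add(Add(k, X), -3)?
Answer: Rational(-8325, 2) ≈ -4162.5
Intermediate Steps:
Function('a')(k, X) = Add(-3, X, k) (Function('a')(k, X) = Add(Add(X, k), -3) = Add(-3, X, k))
O = Rational(-3, 2) (O = Add(Mul(3, Rational(1, 2)), Mul(3, Pow(Add(-2, 1), -1))) = Add(Rational(3, 2), Mul(3, Pow(-1, -1))) = Add(Rational(3, 2), Mul(3, -1)) = Add(Rational(3, 2), -3) = Rational(-3, 2) ≈ -1.5000)
P = Rational(-37, 2) (P = Add(-3, Add(Mul(-1, 5), Mul(Rational(-3, 2), Add(-3, 6, 4)))) = Add(-3, Add(-5, Mul(Rational(-3, 2), 7))) = Add(-3, Add(-5, Rational(-21, 2))) = Add(-3, Rational(-31, 2)) = Rational(-37, 2) ≈ -18.500)
Mul(P, Pow(15, 2)) = Mul(Rational(-37, 2), Pow(15, 2)) = Mul(Rational(-37, 2), 225) = Rational(-8325, 2)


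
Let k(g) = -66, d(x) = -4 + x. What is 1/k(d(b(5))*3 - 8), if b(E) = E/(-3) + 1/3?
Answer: -1/66 ≈ -0.015152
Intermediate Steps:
b(E) = ⅓ - E/3 (b(E) = E*(-⅓) + 1*(⅓) = -E/3 + ⅓ = ⅓ - E/3)
1/k(d(b(5))*3 - 8) = 1/(-66) = -1/66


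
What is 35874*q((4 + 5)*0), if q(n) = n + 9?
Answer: 322866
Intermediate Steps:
q(n) = 9 + n
35874*q((4 + 5)*0) = 35874*(9 + (4 + 5)*0) = 35874*(9 + 9*0) = 35874*(9 + 0) = 35874*9 = 322866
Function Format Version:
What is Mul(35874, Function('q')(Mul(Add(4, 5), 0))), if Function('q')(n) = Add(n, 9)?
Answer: 322866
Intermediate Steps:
Function('q')(n) = Add(9, n)
Mul(35874, Function('q')(Mul(Add(4, 5), 0))) = Mul(35874, Add(9, Mul(Add(4, 5), 0))) = Mul(35874, Add(9, Mul(9, 0))) = Mul(35874, Add(9, 0)) = Mul(35874, 9) = 322866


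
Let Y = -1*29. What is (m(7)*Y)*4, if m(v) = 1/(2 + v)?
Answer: -116/9 ≈ -12.889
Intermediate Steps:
Y = -29
(m(7)*Y)*4 = (-29/(2 + 7))*4 = (-29/9)*4 = ((1/9)*(-29))*4 = -29/9*4 = -116/9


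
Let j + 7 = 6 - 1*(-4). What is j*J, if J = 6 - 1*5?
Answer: 3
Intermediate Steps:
j = 3 (j = -7 + (6 - 1*(-4)) = -7 + (6 + 4) = -7 + 10 = 3)
J = 1 (J = 6 - 5 = 1)
j*J = 3*1 = 3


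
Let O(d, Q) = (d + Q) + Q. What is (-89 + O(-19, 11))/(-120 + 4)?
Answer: 43/58 ≈ 0.74138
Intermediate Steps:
O(d, Q) = d + 2*Q (O(d, Q) = (Q + d) + Q = d + 2*Q)
(-89 + O(-19, 11))/(-120 + 4) = (-89 + (-19 + 2*11))/(-120 + 4) = (-89 + (-19 + 22))/(-116) = (-89 + 3)*(-1/116) = -86*(-1/116) = 43/58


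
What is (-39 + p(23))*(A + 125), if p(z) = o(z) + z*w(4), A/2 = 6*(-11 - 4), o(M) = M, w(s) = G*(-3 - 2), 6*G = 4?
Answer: 15290/3 ≈ 5096.7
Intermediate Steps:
G = ⅔ (G = (⅙)*4 = ⅔ ≈ 0.66667)
w(s) = -10/3 (w(s) = 2*(-3 - 2)/3 = (⅔)*(-5) = -10/3)
A = -180 (A = 2*(6*(-11 - 4)) = 2*(6*(-15)) = 2*(-90) = -180)
p(z) = -7*z/3 (p(z) = z + z*(-10/3) = z - 10*z/3 = -7*z/3)
(-39 + p(23))*(A + 125) = (-39 - 7/3*23)*(-180 + 125) = (-39 - 161/3)*(-55) = -278/3*(-55) = 15290/3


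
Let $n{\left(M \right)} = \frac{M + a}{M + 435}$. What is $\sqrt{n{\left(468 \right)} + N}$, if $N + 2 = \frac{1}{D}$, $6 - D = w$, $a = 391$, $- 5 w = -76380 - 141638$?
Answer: $\frac{i \sqrt{10159033914078441}}{98421582} \approx 1.0241 i$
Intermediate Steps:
$w = \frac{218018}{5}$ ($w = - \frac{-76380 - 141638}{5} = \left(- \frac{1}{5}\right) \left(-218018\right) = \frac{218018}{5} \approx 43604.0$)
$D = - \frac{217988}{5}$ ($D = 6 - \frac{218018}{5} = - \frac{217988}{5} \approx -43598.0$)
$n{\left(M \right)} = \frac{391 + M}{435 + M}$ ($n{\left(M \right)} = \frac{M + 391}{M + 435} = \frac{391 + M}{435 + M}$)
$N = - \frac{435981}{217988}$ ($N = -2 + \frac{1}{- \frac{217988}{5}} = -2 - \frac{5}{217988} = - \frac{435981}{217988} \approx -2.0$)
$\sqrt{n{\left(468 \right)} + N} = \sqrt{\frac{391 + 468}{435 + 468} - \frac{435981}{217988}} = \sqrt{\frac{1}{903} \cdot 859 - \frac{435981}{217988}} = \sqrt{\frac{859}{903} - \frac{435981}{217988}} = \sqrt{- \frac{206439151}{196843164}} = \frac{i \sqrt{10159033914078441}}{98421582}$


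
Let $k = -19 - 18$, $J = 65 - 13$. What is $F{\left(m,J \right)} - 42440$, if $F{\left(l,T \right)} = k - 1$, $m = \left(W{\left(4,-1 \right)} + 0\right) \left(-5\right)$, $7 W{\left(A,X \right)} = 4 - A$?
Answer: $-42478$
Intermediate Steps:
$W{\left(A,X \right)} = \frac{4}{7} - \frac{A}{7}$ ($W{\left(A,X \right)} = \frac{4 - A}{7} = \frac{4}{7} - \frac{A}{7}$)
$m = 0$ ($m = \left(\left(\frac{4}{7} - \frac{4}{7}\right) + 0\right) \left(-5\right) = \left(0 + 0\right) \left(-5\right) = 0 \left(-5\right) = 0$)
$J = 52$ ($J = 65 - 13 = 52$)
$k = -37$
$F{\left(l,T \right)} = -38$ ($F{\left(l,T \right)} = -37 - 1 = -38$)
$F{\left(m,J \right)} - 42440 = -38 - 42440 = -42478$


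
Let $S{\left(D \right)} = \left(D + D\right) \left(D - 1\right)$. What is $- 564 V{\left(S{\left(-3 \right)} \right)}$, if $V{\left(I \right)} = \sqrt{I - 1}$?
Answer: $- 564 \sqrt{23} \approx -2704.8$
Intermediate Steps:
$S{\left(D \right)} = 2 D \left(-1 + D\right)$
$V{\left(I \right)} = \sqrt{-1 + I}$
$- 564 V{\left(S{\left(-3 \right)} \right)} = - 564 \sqrt{-1 + 2 \left(-3\right) \left(-1 - 3\right)} = - 564 \sqrt{-1 + 2 \left(-3\right) \left(-4\right)} = - 564 \sqrt{-1 + 24} = - 564 \sqrt{23}$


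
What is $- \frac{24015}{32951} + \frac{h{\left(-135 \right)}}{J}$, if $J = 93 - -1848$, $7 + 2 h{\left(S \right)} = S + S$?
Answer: $- \frac{102353657}{127915782} \approx -0.80016$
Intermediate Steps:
$h{\left(S \right)} = - \frac{7}{2} + S$ ($h{\left(S \right)} = - \frac{7}{2} + \frac{S + S}{2} = - \frac{7}{2} + \frac{2 S}{2} = - \frac{7}{2} + S$)
$J = 1941$ ($J = 93 + 1848 = 1941$)
$- \frac{24015}{32951} + \frac{h{\left(-135 \right)}}{J} = - \frac{24015}{32951} + \frac{- \frac{7}{2} - 135}{1941} = \left(-24015\right) \frac{1}{32951} - \frac{277}{3882} = - \frac{24015}{32951} - \frac{277}{3882} = - \frac{102353657}{127915782}$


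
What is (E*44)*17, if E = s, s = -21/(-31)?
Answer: 15708/31 ≈ 506.71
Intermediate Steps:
s = 21/31 (s = -21*(-1/31) = 21/31 ≈ 0.67742)
E = 21/31 ≈ 0.67742
(E*44)*17 = ((21/31)*44)*17 = (924/31)*17 = 15708/31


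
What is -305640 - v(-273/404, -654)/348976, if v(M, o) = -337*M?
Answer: -43091054046561/140986304 ≈ -3.0564e+5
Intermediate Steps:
-305640 - v(-273/404, -654)/348976 = -305640 - (-(-92001)/404)/348976 = -305640 - (-337*(-273/404))/348976 = -305640 - 92001/(404*348976) = -305640 - 1*92001/140986304 = -305640 - 92001/140986304 = -43091054046561/140986304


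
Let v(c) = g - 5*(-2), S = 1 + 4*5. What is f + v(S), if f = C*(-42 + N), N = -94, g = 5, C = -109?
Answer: 14839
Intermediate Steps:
S = 21 (S = 1 + 20 = 21)
v(c) = 15 (v(c) = 5 - 5*(-2) = 5 + 10 = 15)
f = 14824 (f = -109*(-42 - 94) = -109*(-136) = 14824)
f + v(S) = 14824 + 15 = 14839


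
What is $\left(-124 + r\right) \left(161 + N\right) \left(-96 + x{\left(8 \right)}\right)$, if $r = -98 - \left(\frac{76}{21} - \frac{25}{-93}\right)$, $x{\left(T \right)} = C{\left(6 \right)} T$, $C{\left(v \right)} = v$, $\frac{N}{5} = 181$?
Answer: $\frac{2508135968}{217} \approx 1.1558 \cdot 10^{7}$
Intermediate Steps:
$N = 905$ ($N = 5 \cdot 181 = 905$)
$x{\left(T \right)} = 6 T$
$r = - \frac{66329}{651}$ ($r = -98 - \left(76 \cdot \frac{1}{21} - - \frac{25}{93}\right) = -98 - \left(\frac{76}{21} + \frac{25}{93}\right) = -98 - \frac{2531}{651} = - \frac{66329}{651} \approx -101.89$)
$\left(-124 + r\right) \left(161 + N\right) \left(-96 + x{\left(8 \right)}\right) = \left(-124 - \frac{66329}{651}\right) \left(161 + 905\right) \left(-96 + 6 \cdot 8\right) = - \frac{147053 \cdot 1066 \left(-96 + 48\right)}{651} = - \frac{147053 \cdot 1066 \left(-48\right)}{651} = \left(- \frac{147053}{651}\right) \left(-51168\right) = \frac{2508135968}{217}$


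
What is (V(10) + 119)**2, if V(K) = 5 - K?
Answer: 12996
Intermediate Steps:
(V(10) + 119)**2 = ((5 - 1*10) + 119)**2 = ((5 - 10) + 119)**2 = (-5 + 119)**2 = 114**2 = 12996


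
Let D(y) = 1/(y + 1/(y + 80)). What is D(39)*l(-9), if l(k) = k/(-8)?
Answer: 1071/37136 ≈ 0.028840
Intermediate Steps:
l(k) = -k/8 (l(k) = k*(-1/8) = -k/8)
D(y) = 1/(y + 1/(80 + y))
D(39)*l(-9) = ((80 + 39)/(1 + 39**2 + 80*39))*(-1/8*(-9)) = (119/(1 + 1521 + 3120))*(9/8) = (119/4642)*(9/8) = 1071/37136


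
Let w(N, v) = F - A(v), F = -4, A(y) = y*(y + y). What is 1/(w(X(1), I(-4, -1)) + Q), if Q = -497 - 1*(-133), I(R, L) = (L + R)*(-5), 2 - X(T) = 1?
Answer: -1/1618 ≈ -0.00061805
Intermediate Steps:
X(T) = 1 (X(T) = 2 - 1*1 = 2 - 1 = 1)
I(R, L) = -5*L - 5*R
A(y) = 2*y² (A(y) = y*(2*y) = 2*y²)
w(N, v) = -4 - 2*v²
Q = -364 (Q = -497 + 133 = -364)
1/(w(X(1), I(-4, -1)) + Q) = 1/((-4 - 2*(-5*(-1) - 5*(-4))²) - 364) = 1/((-4 - 2*(5 + 20)²) - 364) = 1/((-4 - 2*25²) - 364) = 1/((-4 - 2*625) - 364) = 1/((-4 - 1250) - 364) = 1/(-1254 - 364) = 1/(-1618) = -1/1618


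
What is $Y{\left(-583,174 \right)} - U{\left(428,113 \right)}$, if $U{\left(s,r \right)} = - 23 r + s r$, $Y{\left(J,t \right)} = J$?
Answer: $-46348$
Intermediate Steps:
$U{\left(s,r \right)} = - 23 r + r s$
$Y{\left(-583,174 \right)} - U{\left(428,113 \right)} = -583 - 113 \left(-23 + 428\right) = -583 - 113 \cdot 405 = -583 - 45765 = -46348$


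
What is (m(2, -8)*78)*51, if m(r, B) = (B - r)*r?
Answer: -79560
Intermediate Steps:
m(r, B) = r*(B - r)
(m(2, -8)*78)*51 = ((2*(-8 - 1*2))*78)*51 = ((2*(-8 - 2))*78)*51 = ((2*(-10))*78)*51 = -20*78*51 = -1560*51 = -79560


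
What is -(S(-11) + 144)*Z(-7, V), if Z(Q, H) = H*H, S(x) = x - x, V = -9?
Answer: -11664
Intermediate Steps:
S(x) = 0
Z(Q, H) = H**2
-(S(-11) + 144)*Z(-7, V) = -(0 + 144)*(-9)**2 = -144*81 = -1*11664 = -11664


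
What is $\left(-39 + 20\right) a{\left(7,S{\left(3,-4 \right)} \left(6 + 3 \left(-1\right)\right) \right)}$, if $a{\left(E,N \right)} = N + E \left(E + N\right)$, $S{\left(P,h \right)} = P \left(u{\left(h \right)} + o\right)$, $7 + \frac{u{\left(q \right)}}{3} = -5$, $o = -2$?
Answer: $51053$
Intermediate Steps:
$u{\left(q \right)} = -36$ ($u{\left(q \right)} = -21 + 3 \left(-5\right) = -21 - 15 = -36$)
$S{\left(P,h \right)} = - 38 P$ ($S{\left(P,h \right)} = P \left(-36 - 2\right) = P \left(-38\right) = - 38 P$)
$\left(-39 + 20\right) a{\left(7,S{\left(3,-4 \right)} \left(6 + 3 \left(-1\right)\right) \right)} = \left(-39 + 20\right) \left(\left(-38\right) 3 \left(6 + 3 \left(-1\right)\right) + 7^{2} + 7 \left(-38\right) 3 \left(6 + 3 \left(-1\right)\right)\right) = - 19 \left(- 114 \left(6 - 3\right) + 49 + 7 \left(- 114 \left(6 - 3\right)\right)\right) = - 19 \left(\left(-114\right) 3 + 49 + 7 \left(\left(-114\right) 3\right)\right) = - 19 \left(-342 + 49 + 7 \left(-342\right)\right) = - 19 \left(-342 + 49 - 2394\right) = \left(-19\right) \left(-2687\right) = 51053$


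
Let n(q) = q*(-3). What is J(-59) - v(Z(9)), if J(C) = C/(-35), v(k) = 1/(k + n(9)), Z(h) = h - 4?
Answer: 1333/770 ≈ 1.7312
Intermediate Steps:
n(q) = -3*q
Z(h) = -4 + h
v(k) = 1/(-27 + k) (v(k) = 1/(k - 3*9) = 1/(k - 27) = 1/(-27 + k))
J(C) = -C/35 (J(C) = C*(-1/35) = -C/35)
J(-59) - v(Z(9)) = -1/35*(-59) - 1/(-27 + (-4 + 9)) = 59/35 - 1/(-27 + 5) = 59/35 - 1/(-22) = 59/35 - 1*(-1/22) = 59/35 + 1/22 = 1333/770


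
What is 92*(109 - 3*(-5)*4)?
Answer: 15548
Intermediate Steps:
92*(109 - 3*(-5)*4) = 92*(109 + 15*4) = 92*(109 + 60) = 92*169 = 15548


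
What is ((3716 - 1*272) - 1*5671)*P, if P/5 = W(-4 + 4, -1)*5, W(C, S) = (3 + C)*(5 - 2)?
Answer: -501075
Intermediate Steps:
W(C, S) = 9 + 3*C (W(C, S) = (3 + C)*3 = 9 + 3*C)
P = 225 (P = 5*((9 + 3*(-4 + 4))*5) = 5*((9 + 3*0)*5) = 5*((9 + 0)*5) = 5*(9*5) = 5*45 = 225)
((3716 - 1*272) - 1*5671)*P = ((3716 - 1*272) - 1*5671)*225 = ((3716 - 272) - 5671)*225 = (3444 - 5671)*225 = -2227*225 = -501075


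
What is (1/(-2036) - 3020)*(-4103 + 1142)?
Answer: 18206362881/2036 ≈ 8.9422e+6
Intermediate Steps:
(1/(-2036) - 3020)*(-4103 + 1142) = (-1/2036 - 3020)*(-2961) = -6148721/2036*(-2961) = 18206362881/2036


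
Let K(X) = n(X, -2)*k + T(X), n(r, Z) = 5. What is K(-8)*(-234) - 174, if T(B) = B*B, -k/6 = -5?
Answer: -50250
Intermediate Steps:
k = 30 (k = -6*(-5) = 30)
T(B) = B²
K(X) = 150 + X² (K(X) = 5*30 + X² = 150 + X²)
K(-8)*(-234) - 174 = (150 + (-8)²)*(-234) - 174 = (150 + 64)*(-234) - 174 = 214*(-234) - 174 = -50076 - 174 = -50250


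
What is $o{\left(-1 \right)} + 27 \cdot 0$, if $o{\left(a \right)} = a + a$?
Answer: $-2$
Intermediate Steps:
$o{\left(a \right)} = 2 a$
$o{\left(-1 \right)} + 27 \cdot 0 = 2 \left(-1\right) + 27 \cdot 0 = -2 + 0 = -2$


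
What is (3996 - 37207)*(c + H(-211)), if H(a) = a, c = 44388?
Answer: -1467162347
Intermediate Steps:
(3996 - 37207)*(c + H(-211)) = (3996 - 37207)*(44388 - 211) = -33211*44177 = -1467162347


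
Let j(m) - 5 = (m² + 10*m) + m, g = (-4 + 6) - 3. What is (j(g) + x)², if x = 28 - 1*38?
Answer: 225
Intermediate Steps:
g = -1 (g = 2 - 3 = -1)
j(m) = 5 + m² + 11*m (j(m) = 5 + ((m² + 10*m) + m) = 5 + (m² + 11*m) = 5 + m² + 11*m)
x = -10 (x = 28 - 38 = -10)
(j(g) + x)² = ((5 + (-1)² + 11*(-1)) - 10)² = ((5 + 1 - 11) - 10)² = (-5 - 10)² = (-15)² = 225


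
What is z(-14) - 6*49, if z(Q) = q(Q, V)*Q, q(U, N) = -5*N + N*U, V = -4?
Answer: -1358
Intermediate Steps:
z(Q) = Q*(20 - 4*Q) (z(Q) = (-4*(-5 + Q))*Q = (20 - 4*Q)*Q = Q*(20 - 4*Q))
z(-14) - 6*49 = 4*(-14)*(5 - 1*(-14)) - 6*49 = 4*(-14)*(5 + 14) - 294 = 4*(-14)*19 - 294 = -1064 - 294 = -1358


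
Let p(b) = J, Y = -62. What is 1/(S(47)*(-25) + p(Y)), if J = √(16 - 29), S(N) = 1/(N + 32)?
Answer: -1975/81758 - 6241*I*√13/81758 ≈ -0.024157 - 0.27523*I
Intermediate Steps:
S(N) = 1/(32 + N)
J = I*√13 (J = √(-13) = I*√13 ≈ 3.6056*I)
p(b) = I*√13
1/(S(47)*(-25) + p(Y)) = 1/(-25/(32 + 47) + I*√13) = 1/(-25/79 + I*√13)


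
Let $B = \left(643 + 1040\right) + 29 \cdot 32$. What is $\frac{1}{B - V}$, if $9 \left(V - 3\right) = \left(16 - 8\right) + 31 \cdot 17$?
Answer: $\frac{9}{22937} \approx 0.00039238$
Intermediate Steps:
$B = 2611$ ($B = 1683 + 928 = 2611$)
$V = \frac{562}{9}$ ($V = 3 + \frac{\left(16 - 8\right) + 31 \cdot 17}{9} = 3 + \frac{8 + 527}{9} = 3 + \frac{1}{9} \cdot 535 = 3 + \frac{535}{9} = \frac{562}{9} \approx 62.444$)
$\frac{1}{B - V} = \frac{1}{2611 - \frac{562}{9}} = \frac{1}{\frac{22937}{9}} = \frac{9}{22937}$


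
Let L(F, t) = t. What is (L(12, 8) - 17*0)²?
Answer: 64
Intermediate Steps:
(L(12, 8) - 17*0)² = (8 - 17*0)² = (8 + 0)² = 8² = 64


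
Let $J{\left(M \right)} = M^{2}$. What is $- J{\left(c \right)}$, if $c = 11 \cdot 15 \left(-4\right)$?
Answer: $-435600$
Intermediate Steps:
$c = -660$ ($c = 165 \left(-4\right) = -660$)
$- J{\left(c \right)} = - \left(-660\right)^{2} = \left(-1\right) 435600 = -435600$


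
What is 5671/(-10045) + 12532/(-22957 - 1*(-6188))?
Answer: -5389779/4108405 ≈ -1.3119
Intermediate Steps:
5671/(-10045) + 12532/(-22957 - 1*(-6188)) = 5671*(-1/10045) + 12532/(-22957 + 6188) = -5671/10045 + 12532/(-16769) = -5671/10045 + 12532*(-1/16769) = -5671/10045 - 12532/16769 = -5389779/4108405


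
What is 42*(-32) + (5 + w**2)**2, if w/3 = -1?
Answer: -1148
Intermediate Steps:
w = -3 (w = 3*(-1) = -3)
42*(-32) + (5 + w**2)**2 = 42*(-32) + (5 + (-3)**2)**2 = -1344 + (5 + 9)**2 = -1344 + 14**2 = -1344 + 196 = -1148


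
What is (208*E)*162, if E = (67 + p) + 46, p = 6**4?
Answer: 47477664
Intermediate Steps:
p = 1296
E = 1409 (E = (67 + 1296) + 46 = 1363 + 46 = 1409)
(208*E)*162 = (208*1409)*162 = 293072*162 = 47477664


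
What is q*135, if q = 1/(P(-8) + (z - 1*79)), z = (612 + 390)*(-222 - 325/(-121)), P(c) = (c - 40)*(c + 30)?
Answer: -16335/26727409 ≈ -0.00061117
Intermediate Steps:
P(c) = (-40 + c)*(30 + c)
z = -26590074/121 (z = 1002*(-222 - 325*(-1/121)) = 1002*(-222 + 325/121) = 1002*(-26537/121) = -26590074/121 ≈ -2.1975e+5)
q = -121/26727409 (q = 1/((-1200 + (-8)**2 - 10*(-8)) + (-26590074/121 - 1*79)) = 1/((-1200 + 64 + 80) + (-26590074/121 - 79)) = 1/(-1056 - 26599633/121) = 1/(-26727409/121) = -121/26727409 ≈ -4.5272e-6)
q*135 = -121/26727409*135 = -16335/26727409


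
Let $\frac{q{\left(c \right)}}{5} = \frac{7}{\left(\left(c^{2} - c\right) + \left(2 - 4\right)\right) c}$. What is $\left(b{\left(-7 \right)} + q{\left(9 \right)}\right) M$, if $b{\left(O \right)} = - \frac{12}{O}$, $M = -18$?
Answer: $- \frac{223}{7} \approx -31.857$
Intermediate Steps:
$q{\left(c \right)} = \frac{35}{c \left(-2 + c^{2} - c\right)}$ ($q{\left(c \right)} = 5 \frac{7}{\left(\left(c^{2} - c\right) + \left(2 - 4\right)\right) c} = 5 \frac{7}{\left(\left(c^{2} - c\right) - 2\right) c} = 5 \frac{7}{\left(-2 + c^{2} - c\right) c} = 5 \frac{7}{c \left(-2 + c^{2} - c\right)} = \frac{35}{c \left(-2 + c^{2} - c\right)}$)
$\left(b{\left(-7 \right)} + q{\left(9 \right)}\right) M = \left(- \frac{12}{-7} + \frac{35}{9 \left(-2 + 9^{2} - 9\right)}\right) \left(-18\right) = \left(\left(-12\right) \left(- \frac{1}{7}\right) + 35 \cdot \frac{1}{9} \frac{1}{-2 + 81 - 9}\right) \left(-18\right) = \left(\frac{12}{7} + 35 \cdot \frac{1}{9} \cdot \frac{1}{70}\right) \left(-18\right) = \left(\frac{12}{7} + \frac{1}{18}\right) \left(-18\right) = \frac{223}{126} \left(-18\right) = - \frac{223}{7}$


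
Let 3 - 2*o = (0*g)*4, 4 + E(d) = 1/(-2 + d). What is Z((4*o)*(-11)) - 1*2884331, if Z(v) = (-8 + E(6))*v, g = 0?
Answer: -5767111/2 ≈ -2.8836e+6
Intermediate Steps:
E(d) = -4 + 1/(-2 + d)
o = 3/2 (o = 3/2 - 0*0*4/2 = 3/2 - 0*4 = 3/2 - ½*0 = 3/2 + 0 = 3/2 ≈ 1.5000)
Z(v) = -47*v/4 (Z(v) = (-8 + (9 - 4*6)/(-2 + 6))*v = (-8 + (9 - 24)/4)*v = (-8 + (¼)*(-15))*v = (-8 - 15/4)*v = -47*v/4)
Z((4*o)*(-11)) - 1*2884331 = -47*4*(3/2)*(-11)/4 - 1*2884331 = -141*(-11)/2 - 2884331 = -47/4*(-66) - 2884331 = 1551/2 - 2884331 = -5767111/2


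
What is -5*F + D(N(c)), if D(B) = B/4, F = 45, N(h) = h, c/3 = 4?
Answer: -222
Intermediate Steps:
c = 12 (c = 3*4 = 12)
D(B) = B/4 (D(B) = B*(¼) = B/4)
-5*F + D(N(c)) = -5*45 + (¼)*12 = -225 + 3 = -222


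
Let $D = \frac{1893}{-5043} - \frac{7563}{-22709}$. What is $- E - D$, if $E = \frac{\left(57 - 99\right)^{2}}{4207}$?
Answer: $- \frac{8648603332}{22942471229} \approx -0.37697$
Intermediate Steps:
$E = \frac{252}{601}$ ($E = \left(-42\right)^{2} \cdot \frac{1}{4207} = 1764 \cdot \frac{1}{4207} = \frac{252}{601} \approx 0.4193$)
$D = - \frac{1615976}{38173829}$ ($D = 1893 \left(- \frac{1}{5043}\right) - - \frac{7563}{22709} = - \frac{631}{1681} + \frac{7563}{22709} = - \frac{1615976}{38173829} \approx -0.042332$)
$- E - D = \left(-1\right) \frac{252}{601} - - \frac{1615976}{38173829} = - \frac{252}{601} + \frac{1615976}{38173829} = - \frac{8648603332}{22942471229}$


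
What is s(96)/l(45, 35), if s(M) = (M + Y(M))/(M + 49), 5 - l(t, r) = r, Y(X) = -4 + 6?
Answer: -49/2175 ≈ -0.022529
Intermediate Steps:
Y(X) = 2
l(t, r) = 5 - r
s(M) = (2 + M)/(49 + M) (s(M) = (M + 2)/(M + 49) = (2 + M)/(49 + M))
s(96)/l(45, 35) = ((2 + 96)/(49 + 96))/(5 - 1*35) = (98/145)/(5 - 35) = ((1/145)*98)/(-30) = (98/145)*(-1/30) = -49/2175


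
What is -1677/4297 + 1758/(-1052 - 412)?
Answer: -1668209/1048468 ≈ -1.5911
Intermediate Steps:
-1677/4297 + 1758/(-1052 - 412) = -1677*1/4297 + 1758/(-1464) = -1677/4297 + 1758*(-1/1464) = -1677/4297 - 293/244 = -1668209/1048468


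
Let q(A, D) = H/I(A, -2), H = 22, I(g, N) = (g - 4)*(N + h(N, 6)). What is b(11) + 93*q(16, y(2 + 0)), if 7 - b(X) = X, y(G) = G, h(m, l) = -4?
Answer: -389/12 ≈ -32.417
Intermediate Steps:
I(g, N) = (-4 + N)*(-4 + g) (I(g, N) = (g - 4)*(N - 4) = (-4 + g)*(-4 + N) = (-4 + N)*(-4 + g))
b(X) = 7 - X
q(A, D) = 22/(24 - 6*A) (q(A, D) = 22/(16 - 4*(-2) - 4*A - 2*A) = 22/(16 + 8 - 4*A - 2*A) = 22/(24 - 6*A))
b(11) + 93*q(16, y(2 + 0)) = (7 - 1*11) + 93*(11/(3*(4 - 1*16))) = (7 - 11) + 93*(11/(3*(4 - 16))) = -4 + 93*((11/3)/(-12)) = -4 + 93*((11/3)*(-1/12)) = -4 + 93*(-11/36) = -4 - 341/12 = -389/12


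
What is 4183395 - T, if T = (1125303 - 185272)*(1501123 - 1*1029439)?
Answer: -443393398809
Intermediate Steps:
T = 443397582204 (T = 940031*(1501123 - 1029439) = 940031*471684 = 443397582204)
4183395 - T = 4183395 - 1*443397582204 = 4183395 - 443397582204 = -443393398809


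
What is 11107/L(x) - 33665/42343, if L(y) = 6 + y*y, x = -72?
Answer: 295582351/219760170 ≈ 1.3450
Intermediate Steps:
L(y) = 6 + y²
11107/L(x) - 33665/42343 = 11107/(6 + (-72)²) - 33665/42343 = 11107/(6 + 5184) - 33665*1/42343 = 11107/5190 - 33665/42343 = 295582351/219760170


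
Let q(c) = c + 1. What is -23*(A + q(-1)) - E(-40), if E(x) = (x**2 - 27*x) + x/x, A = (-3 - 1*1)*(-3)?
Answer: -2957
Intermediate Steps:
q(c) = 1 + c
A = 12 (A = (-3 - 1)*(-3) = -4*(-3) = 12)
E(x) = 1 + x**2 - 27*x (E(x) = (x**2 - 27*x) + 1 = 1 + x**2 - 27*x)
-23*(A + q(-1)) - E(-40) = -23*(12 + (1 - 1)) - (1 + (-40)**2 - 27*(-40)) = -23*(12 + 0) - (1 + 1600 + 1080) = -23*12 - 1*2681 = -276 - 2681 = -2957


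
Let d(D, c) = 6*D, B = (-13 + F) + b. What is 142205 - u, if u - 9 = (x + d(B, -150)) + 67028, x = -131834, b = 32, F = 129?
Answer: 206114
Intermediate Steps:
B = 148 (B = (-13 + 129) + 32 = 116 + 32 = 148)
u = -63909 (u = 9 + ((-131834 + 6*148) + 67028) = 9 + ((-131834 + 888) + 67028) = 9 + (-130946 + 67028) = 9 - 63918 = -63909)
142205 - u = 142205 - 1*(-63909) = 142205 + 63909 = 206114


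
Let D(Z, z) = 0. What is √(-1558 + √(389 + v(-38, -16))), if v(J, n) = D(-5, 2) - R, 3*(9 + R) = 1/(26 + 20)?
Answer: √(-29670552 + 138*√7579374)/138 ≈ 39.218*I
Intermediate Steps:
R = -1241/138 (R = -9 + 1/(3*(26 + 20)) = -9 + (⅓)/46 = -9 + (⅓)*(1/46) = -9 + 1/138 = -1241/138 ≈ -8.9928)
v(J, n) = 1241/138 (v(J, n) = 0 - 1*(-1241/138) = 0 + 1241/138 = 1241/138)
√(-1558 + √(389 + v(-38, -16))) = √(-1558 + √(389 + 1241/138)) = √(-1558 + √(54923/138)) = √(-1558 + √7579374/138)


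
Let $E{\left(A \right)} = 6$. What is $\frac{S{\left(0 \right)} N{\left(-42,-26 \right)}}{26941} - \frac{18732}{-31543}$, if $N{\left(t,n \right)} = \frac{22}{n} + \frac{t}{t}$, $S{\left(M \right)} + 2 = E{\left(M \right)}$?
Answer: $\frac{6560816900}{11047399519} \approx 0.59388$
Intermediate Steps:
$S{\left(M \right)} = 4$ ($S{\left(M \right)} = -2 + 6 = 4$)
$N{\left(t,n \right)} = 1 + \frac{22}{n}$ ($N{\left(t,n \right)} = \frac{22}{n} + 1 = 1 + \frac{22}{n}$)
$\frac{S{\left(0 \right)} N{\left(-42,-26 \right)}}{26941} - \frac{18732}{-31543} = \frac{4 \frac{22 - 26}{-26}}{26941} - \frac{18732}{-31543} = 4 \left(\left(- \frac{1}{26}\right) \left(-4\right)\right) \frac{1}{26941} - - \frac{18732}{31543} = 4 \cdot \frac{2}{13} \cdot \frac{1}{26941} + \frac{18732}{31543} = \frac{8}{13} \cdot \frac{1}{26941} + \frac{18732}{31543} = \frac{8}{350233} + \frac{18732}{31543} = \frac{6560816900}{11047399519}$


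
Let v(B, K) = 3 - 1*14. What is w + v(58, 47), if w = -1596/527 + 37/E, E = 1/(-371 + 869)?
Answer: 9703109/527 ≈ 18412.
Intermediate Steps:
E = 1/498 ≈ 0.0020080
v(B, K) = -11 (v(B, K) = 3 - 14 = -11)
w = 9708906/527 (w = -1596/527 + 37/(1/498) = -1596*1/527 + 37*498 = -1596/527 + 18426 = 9708906/527 ≈ 18423.)
w + v(58, 47) = 9708906/527 - 11 = 9703109/527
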